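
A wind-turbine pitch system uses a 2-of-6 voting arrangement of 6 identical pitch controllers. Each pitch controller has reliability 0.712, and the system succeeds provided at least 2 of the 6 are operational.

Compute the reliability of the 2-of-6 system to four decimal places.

R = Σ_{i=2}^{6} C(6,i) p^i (1−p)^{6−i} with p = 0.712
C(6,2)·0.712^2·0.288^4 = 0.052314
C(6,3)·0.712^3·0.288^3 = 0.172444
C(6,4)·0.712^4·0.288^2 = 0.319739
C(6,5)·0.712^5·0.288^1 = 0.316187
C(6,6)·0.712^6·0.288^0 = 0.130281
Sum = 0.9910

0.9910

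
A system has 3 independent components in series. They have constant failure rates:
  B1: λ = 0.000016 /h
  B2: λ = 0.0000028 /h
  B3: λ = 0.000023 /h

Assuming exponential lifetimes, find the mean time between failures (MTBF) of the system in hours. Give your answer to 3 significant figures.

23900

Series of exponential components: λ_sys = Σ λ_i
λ_sys = 0.000016 + 0.0000028 + 0.000023 = 4.1800e-05 /h
MTBF = 1 / λ_sys = 23900 h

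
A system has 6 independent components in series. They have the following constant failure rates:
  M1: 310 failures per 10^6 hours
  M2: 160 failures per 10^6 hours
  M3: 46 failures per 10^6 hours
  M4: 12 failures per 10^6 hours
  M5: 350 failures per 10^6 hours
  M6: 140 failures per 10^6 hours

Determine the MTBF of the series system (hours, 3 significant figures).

982

Series of exponential components: λ_sys = Σ λ_i
λ_sys = 0.00031 + 0.00016 + 0.000046 + 0.000012 + 0.00035 + 0.00014 = 1.0180e-03 /h
MTBF = 1 / λ_sys = 982 h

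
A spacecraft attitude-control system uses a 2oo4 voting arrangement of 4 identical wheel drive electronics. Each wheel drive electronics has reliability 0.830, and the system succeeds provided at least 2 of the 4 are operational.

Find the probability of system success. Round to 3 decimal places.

R = Σ_{i=2}^{4} C(4,i) p^i (1−p)^{4−i} with p = 0.830
C(4,2)·0.830^2·0.170^2 = 0.11946
C(4,3)·0.830^3·0.170^1 = 0.38882
C(4,4)·0.830^4·0.170^0 = 0.47458
Sum = 0.983

0.983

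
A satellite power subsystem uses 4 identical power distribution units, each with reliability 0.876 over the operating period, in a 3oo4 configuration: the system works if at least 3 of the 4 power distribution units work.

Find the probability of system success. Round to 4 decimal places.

R = Σ_{i=3}^{4} C(4,i) p^i (1−p)^{4−i} with p = 0.876
C(4,3)·0.876^3·0.124^1 = 0.333422
C(4,4)·0.876^4·0.124^0 = 0.588866
Sum = 0.9223

0.9223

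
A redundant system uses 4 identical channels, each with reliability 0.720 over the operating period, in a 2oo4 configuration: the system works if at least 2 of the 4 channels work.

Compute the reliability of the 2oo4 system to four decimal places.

R = Σ_{i=2}^{4} C(4,i) p^i (1−p)^{4−i} with p = 0.720
C(4,2)·0.720^2·0.280^2 = 0.243855
C(4,3)·0.720^3·0.280^1 = 0.418038
C(4,4)·0.720^4·0.280^0 = 0.268739
Sum = 0.9306

0.9306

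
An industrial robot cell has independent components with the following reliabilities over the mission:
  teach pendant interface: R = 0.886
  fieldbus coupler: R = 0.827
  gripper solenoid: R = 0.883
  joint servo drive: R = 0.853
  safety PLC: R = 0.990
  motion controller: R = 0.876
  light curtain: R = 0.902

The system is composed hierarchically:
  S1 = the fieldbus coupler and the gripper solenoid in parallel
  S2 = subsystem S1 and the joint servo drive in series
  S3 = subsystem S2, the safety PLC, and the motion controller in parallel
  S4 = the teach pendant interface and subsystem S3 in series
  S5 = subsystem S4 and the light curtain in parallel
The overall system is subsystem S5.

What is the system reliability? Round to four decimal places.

0.9888

Parallel (fieldbus coupler and gripper solenoid): 1 − (1 − 0.827000)(1 − 0.883000) = 0.979759
Series ([0.979759] and joint servo drive): 0.979759 × 0.853000 = 0.835734
Parallel ([0.835734], safety PLC, and motion controller): 1 − (1 − 0.835734)(1 − 0.990000)(1 − 0.876000) = 0.999796
Series (teach pendant interface and [0.999796]): 0.886000 × 0.999796 = 0.885819
Parallel ([0.885819] and light curtain): 1 − (1 − 0.885819)(1 − 0.902000) = 0.9888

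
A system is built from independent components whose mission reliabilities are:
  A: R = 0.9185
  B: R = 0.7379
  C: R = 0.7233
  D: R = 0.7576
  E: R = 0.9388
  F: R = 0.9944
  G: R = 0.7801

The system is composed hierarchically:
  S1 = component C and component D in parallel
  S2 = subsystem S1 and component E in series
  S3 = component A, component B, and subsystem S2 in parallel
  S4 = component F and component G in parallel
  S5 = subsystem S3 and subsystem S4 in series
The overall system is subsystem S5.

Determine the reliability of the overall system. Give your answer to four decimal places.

Parallel (C and D): 1 − (1 − 0.723300)(1 − 0.757600) = 0.932928
Series ([0.932928] and E): 0.932928 × 0.938800 = 0.875833
Parallel (A, B, and [0.875833]): 1 − (1 − 0.918500)(1 − 0.737900)(1 − 0.875833) = 0.997348
Parallel (F and G): 1 − (1 − 0.994400)(1 − 0.780100) = 0.998769
Series ([0.997348] and [0.998769]): 0.997348 × 0.998769 = 0.9961

0.9961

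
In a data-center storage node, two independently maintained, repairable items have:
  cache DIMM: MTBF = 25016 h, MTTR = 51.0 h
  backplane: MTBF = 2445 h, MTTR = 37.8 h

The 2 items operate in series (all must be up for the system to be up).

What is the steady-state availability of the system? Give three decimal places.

0.983

A(cache DIMM) = MTBF/(MTBF+MTTR) = 25016/(25016+51.0) = 0.997965
A(backplane) = MTBF/(MTBF+MTTR) = 2445/(2445+37.8) = 0.984775
Series availability: 0.997965 × 0.984775 = 0.983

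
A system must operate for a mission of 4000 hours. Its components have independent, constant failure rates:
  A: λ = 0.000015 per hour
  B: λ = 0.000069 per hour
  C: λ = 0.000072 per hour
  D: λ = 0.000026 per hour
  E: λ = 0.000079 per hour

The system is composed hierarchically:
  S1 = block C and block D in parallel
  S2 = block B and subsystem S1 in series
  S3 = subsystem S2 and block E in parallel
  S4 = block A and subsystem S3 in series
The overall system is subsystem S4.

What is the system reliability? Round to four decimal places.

R(A) = exp(−0.000015 × 4000) = 0.941765
R(B) = exp(−0.000069 × 4000) = 0.758813
R(C) = exp(−0.000072 × 4000) = 0.749762
R(D) = exp(−0.000026 × 4000) = 0.901225
R(E) = exp(−0.000079 × 4000) = 0.729059
Parallel (C and D): 1 − (1 − 0.749762)(1 − 0.901225) = 0.975283
Series (B and [0.975283]): 0.758813 × 0.975283 = 0.740057
Parallel ([0.740057] and E): 1 − (1 − 0.740057)(1 − 0.729059) = 0.929571
Series (A and [0.929571]): 0.941765 × 0.929571 = 0.8754

0.8754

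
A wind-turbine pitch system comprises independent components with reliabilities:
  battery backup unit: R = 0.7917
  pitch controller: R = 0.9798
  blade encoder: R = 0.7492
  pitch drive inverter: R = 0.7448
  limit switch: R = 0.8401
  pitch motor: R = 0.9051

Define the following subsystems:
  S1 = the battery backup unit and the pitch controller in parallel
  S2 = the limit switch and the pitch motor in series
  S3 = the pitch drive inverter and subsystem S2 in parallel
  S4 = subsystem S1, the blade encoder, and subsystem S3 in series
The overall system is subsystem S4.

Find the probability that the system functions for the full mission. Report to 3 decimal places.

Parallel (battery backup unit and pitch controller): 1 − (1 − 0.79170)(1 − 0.97980) = 0.99579
Series (limit switch and pitch motor): 0.84010 × 0.90510 = 0.76037
Parallel (pitch drive inverter and [0.76037]): 1 − (1 − 0.74480)(1 − 0.76037) = 0.93885
Series ([0.99579], blade encoder, and [0.93885]): 0.99579 × 0.74920 × 0.93885 = 0.700

0.700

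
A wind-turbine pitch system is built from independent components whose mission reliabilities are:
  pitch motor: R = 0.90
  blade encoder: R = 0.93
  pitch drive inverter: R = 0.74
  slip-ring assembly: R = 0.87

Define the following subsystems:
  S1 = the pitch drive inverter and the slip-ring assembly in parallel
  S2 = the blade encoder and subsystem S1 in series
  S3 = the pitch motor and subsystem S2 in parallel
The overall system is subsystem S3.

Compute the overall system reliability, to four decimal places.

0.9899

Parallel (pitch drive inverter and slip-ring assembly): 1 − (1 − 0.740000)(1 − 0.870000) = 0.966200
Series (blade encoder and [0.966200]): 0.930000 × 0.966200 = 0.898566
Parallel (pitch motor and [0.898566]): 1 − (1 − 0.900000)(1 − 0.898566) = 0.9899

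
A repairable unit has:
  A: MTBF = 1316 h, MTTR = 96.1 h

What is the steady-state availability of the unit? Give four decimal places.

0.9319

A(A) = MTBF/(MTBF+MTTR) = 1316/(1316+96.1) = 0.9319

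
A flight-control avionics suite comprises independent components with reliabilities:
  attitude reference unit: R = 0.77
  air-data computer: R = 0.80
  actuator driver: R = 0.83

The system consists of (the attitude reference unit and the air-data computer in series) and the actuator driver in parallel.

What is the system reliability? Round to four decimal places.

Series (attitude reference unit and air-data computer): 0.770000 × 0.800000 = 0.616000
Parallel ([0.616000] and actuator driver): 1 − (1 − 0.616000)(1 − 0.830000) = 0.9347

0.9347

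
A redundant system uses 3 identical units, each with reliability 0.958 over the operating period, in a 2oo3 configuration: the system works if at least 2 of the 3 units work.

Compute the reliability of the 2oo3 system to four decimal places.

0.9949

R = Σ_{i=2}^{3} C(3,i) p^i (1−p)^{3−i} with p = 0.958
C(3,2)·0.958^2·0.042^1 = 0.115638
C(3,3)·0.958^3·0.042^0 = 0.879218
Sum = 0.9949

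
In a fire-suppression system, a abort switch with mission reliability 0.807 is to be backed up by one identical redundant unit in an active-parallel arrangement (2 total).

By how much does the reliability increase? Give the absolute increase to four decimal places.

R_before = 0.807
R_after = 1 − (1 − 0.807)^2 = 0.9628
ΔR = 0.9628 − 0.807 = 0.1558

0.1558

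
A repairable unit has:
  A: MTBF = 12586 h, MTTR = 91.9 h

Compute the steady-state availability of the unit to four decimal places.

A(A) = MTBF/(MTBF+MTTR) = 12586/(12586+91.9) = 0.9928

0.9928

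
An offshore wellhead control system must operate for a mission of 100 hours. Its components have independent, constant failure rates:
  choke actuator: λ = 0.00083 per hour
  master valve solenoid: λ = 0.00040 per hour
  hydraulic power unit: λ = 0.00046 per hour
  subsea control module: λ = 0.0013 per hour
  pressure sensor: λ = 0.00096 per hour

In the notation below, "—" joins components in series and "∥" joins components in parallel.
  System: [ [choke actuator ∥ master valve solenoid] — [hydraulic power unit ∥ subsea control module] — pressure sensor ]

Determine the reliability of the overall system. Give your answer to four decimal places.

0.9007

R(choke actuator) = exp(−0.00083 × 100) = 0.920351
R(master valve solenoid) = exp(−0.00040 × 100) = 0.960789
R(hydraulic power unit) = exp(−0.00046 × 100) = 0.955042
R(subsea control module) = exp(−0.0013 × 100) = 0.878095
R(pressure sensor) = exp(−0.00096 × 100) = 0.908464
Parallel (choke actuator and master valve solenoid): 1 − (1 − 0.920351)(1 − 0.960789) = 0.996877
Parallel (hydraulic power unit and subsea control module): 1 − (1 − 0.955042)(1 − 0.878095) = 0.994519
Series ([0.996877], [0.994519], and pressure sensor): 0.996877 × 0.994519 × 0.908464 = 0.9007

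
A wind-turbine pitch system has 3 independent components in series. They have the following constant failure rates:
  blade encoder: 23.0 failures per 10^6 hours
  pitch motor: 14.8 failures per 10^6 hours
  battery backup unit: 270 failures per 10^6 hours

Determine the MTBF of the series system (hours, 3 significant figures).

Series of exponential components: λ_sys = Σ λ_i
λ_sys = 0.0000230 + 0.0000148 + 0.000270 = 3.0780e-04 /h
MTBF = 1 / λ_sys = 3250 h

3250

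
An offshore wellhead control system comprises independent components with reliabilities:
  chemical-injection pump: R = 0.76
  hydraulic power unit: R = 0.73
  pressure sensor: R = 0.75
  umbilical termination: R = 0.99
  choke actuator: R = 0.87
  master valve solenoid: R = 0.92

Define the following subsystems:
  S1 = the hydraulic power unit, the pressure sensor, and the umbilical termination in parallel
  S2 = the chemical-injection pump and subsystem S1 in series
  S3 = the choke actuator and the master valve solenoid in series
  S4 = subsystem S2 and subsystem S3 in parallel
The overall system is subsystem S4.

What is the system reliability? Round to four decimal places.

0.9520

Parallel (hydraulic power unit, pressure sensor, and umbilical termination): 1 − (1 − 0.730000)(1 − 0.750000)(1 − 0.990000) = 0.999325
Series (chemical-injection pump and [0.999325]): 0.760000 × 0.999325 = 0.759487
Series (choke actuator and master valve solenoid): 0.870000 × 0.920000 = 0.800400
Parallel ([0.759487] and [0.800400]): 1 − (1 − 0.759487)(1 − 0.800400) = 0.9520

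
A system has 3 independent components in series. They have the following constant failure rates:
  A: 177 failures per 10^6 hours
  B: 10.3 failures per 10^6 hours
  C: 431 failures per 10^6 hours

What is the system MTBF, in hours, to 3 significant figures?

1620

Series of exponential components: λ_sys = Σ λ_i
λ_sys = 0.000177 + 0.0000103 + 0.000431 = 6.1830e-04 /h
MTBF = 1 / λ_sys = 1620 h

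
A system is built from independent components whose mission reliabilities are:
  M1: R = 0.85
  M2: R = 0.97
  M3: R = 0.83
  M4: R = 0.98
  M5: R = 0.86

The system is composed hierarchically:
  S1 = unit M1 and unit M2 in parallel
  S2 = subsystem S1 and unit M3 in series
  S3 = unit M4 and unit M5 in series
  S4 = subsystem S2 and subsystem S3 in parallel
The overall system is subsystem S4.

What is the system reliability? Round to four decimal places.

0.9727

Parallel (M1 and M2): 1 − (1 − 0.850000)(1 − 0.970000) = 0.995500
Series ([0.995500] and M3): 0.995500 × 0.830000 = 0.826265
Series (M4 and M5): 0.980000 × 0.860000 = 0.842800
Parallel ([0.826265] and [0.842800]): 1 − (1 − 0.826265)(1 − 0.842800) = 0.9727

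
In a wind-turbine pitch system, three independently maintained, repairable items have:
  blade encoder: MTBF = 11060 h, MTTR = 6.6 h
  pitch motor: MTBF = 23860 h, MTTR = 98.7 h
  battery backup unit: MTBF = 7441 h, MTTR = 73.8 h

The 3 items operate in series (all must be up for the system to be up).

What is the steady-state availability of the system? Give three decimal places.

A(blade encoder) = MTBF/(MTBF+MTTR) = 11060/(11060+6.6) = 0.999404
A(pitch motor) = MTBF/(MTBF+MTTR) = 23860/(23860+98.7) = 0.995880
A(battery backup unit) = MTBF/(MTBF+MTTR) = 7441/(7441+73.8) = 0.990179
Series availability: 0.999404 × 0.995880 × 0.990179 = 0.986

0.986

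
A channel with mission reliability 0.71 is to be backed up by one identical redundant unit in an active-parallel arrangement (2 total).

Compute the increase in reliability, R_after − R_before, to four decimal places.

0.2059

R_before = 0.71
R_after = 1 − (1 − 0.71)^2 = 0.9159
ΔR = 0.9159 − 0.71 = 0.2059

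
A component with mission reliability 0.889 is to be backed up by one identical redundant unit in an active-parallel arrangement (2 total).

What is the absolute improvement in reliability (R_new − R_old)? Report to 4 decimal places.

0.0987

R_before = 0.889
R_after = 1 − (1 − 0.889)^2 = 0.9877
ΔR = 0.9877 − 0.889 = 0.0987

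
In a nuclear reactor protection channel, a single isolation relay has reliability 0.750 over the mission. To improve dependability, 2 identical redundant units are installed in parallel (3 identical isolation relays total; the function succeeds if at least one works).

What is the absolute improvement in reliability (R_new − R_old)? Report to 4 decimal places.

R_before = 0.750
R_after = 1 − (1 − 0.750)^3 = 0.9844
ΔR = 0.9844 − 0.750 = 0.2344

0.2344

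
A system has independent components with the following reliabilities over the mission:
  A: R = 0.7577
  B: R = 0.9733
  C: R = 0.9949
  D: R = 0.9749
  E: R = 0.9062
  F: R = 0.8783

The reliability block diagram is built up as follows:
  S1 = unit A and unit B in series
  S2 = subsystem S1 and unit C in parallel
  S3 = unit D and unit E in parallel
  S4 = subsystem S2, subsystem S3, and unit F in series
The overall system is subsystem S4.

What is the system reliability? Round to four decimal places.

Series (A and B): 0.757700 × 0.973300 = 0.737469
Parallel ([0.737469] and C): 1 − (1 − 0.737469)(1 − 0.994900) = 0.998661
Parallel (D and E): 1 − (1 − 0.974900)(1 − 0.906200) = 0.997646
Series ([0.998661], [0.997646], and F): 0.998661 × 0.997646 × 0.878300 = 0.8751

0.8751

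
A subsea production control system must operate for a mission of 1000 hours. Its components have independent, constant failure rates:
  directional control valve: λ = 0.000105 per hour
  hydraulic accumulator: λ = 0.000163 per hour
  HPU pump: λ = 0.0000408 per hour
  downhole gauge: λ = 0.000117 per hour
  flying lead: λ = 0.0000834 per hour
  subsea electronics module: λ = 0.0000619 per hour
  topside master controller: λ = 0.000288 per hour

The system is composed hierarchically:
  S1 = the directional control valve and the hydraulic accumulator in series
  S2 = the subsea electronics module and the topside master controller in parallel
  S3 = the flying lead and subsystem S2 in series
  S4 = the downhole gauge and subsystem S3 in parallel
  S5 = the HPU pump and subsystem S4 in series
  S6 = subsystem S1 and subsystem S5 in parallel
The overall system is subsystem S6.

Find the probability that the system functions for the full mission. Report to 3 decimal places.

0.988

R(directional control valve) = exp(−0.000105 × 1000) = 0.90032
R(hydraulic accumulator) = exp(−0.000163 × 1000) = 0.84959
R(HPU pump) = exp(−0.0000408 × 1000) = 0.96002
R(downhole gauge) = exp(−0.000117 × 1000) = 0.88959
R(flying lead) = exp(−0.0000834 × 1000) = 0.91998
R(subsea electronics module) = exp(−0.0000619 × 1000) = 0.93998
R(topside master controller) = exp(−0.000288 × 1000) = 0.74976
Series (directional control valve and hydraulic accumulator): 0.90032 × 0.84959 = 0.76490
Parallel (subsea electronics module and topside master controller): 1 − (1 − 0.93998)(1 − 0.74976) = 0.98498
Series (flying lead and [0.98498]): 0.91998 × 0.98498 = 0.90616
Parallel (downhole gauge and [0.90616]): 1 − (1 − 0.88959)(1 − 0.90616) = 0.98964
Series (HPU pump and [0.98964]): 0.96002 × 0.98964 = 0.95007
Parallel ([0.76490] and [0.95007]): 1 − (1 − 0.76490)(1 − 0.95007) = 0.988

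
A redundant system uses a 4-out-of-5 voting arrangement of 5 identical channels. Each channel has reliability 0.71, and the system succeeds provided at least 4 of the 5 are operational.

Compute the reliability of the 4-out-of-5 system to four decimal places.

R = Σ_{i=4}^{5} C(5,i) p^i (1−p)^{5−i} with p = 0.71
C(5,4)·0.71^4·0.29^1 = 0.368469
C(5,5)·0.71^5·0.29^0 = 0.180423
Sum = 0.5489

0.5489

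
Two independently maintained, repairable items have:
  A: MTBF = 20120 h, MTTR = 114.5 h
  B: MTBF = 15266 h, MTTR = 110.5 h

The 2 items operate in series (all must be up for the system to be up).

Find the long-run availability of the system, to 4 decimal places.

0.9872

A(A) = MTBF/(MTBF+MTTR) = 20120/(20120+114.5) = 0.994341
A(B) = MTBF/(MTBF+MTTR) = 15266/(15266+110.5) = 0.992814
Series availability: 0.994341 × 0.992814 = 0.9872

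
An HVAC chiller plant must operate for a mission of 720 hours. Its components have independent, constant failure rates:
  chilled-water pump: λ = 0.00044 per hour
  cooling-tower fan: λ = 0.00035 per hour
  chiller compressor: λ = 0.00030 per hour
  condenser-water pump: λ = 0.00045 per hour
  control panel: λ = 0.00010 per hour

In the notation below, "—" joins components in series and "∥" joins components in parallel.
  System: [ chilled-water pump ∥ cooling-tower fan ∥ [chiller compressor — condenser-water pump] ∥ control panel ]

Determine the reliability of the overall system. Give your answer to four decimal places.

R(chilled-water pump) = exp(−0.00044 × 720) = 0.728476
R(cooling-tower fan) = exp(−0.00035 × 720) = 0.777245
R(chiller compressor) = exp(−0.00030 × 720) = 0.805735
R(condenser-water pump) = exp(−0.00045 × 720) = 0.723250
R(control panel) = exp(−0.00010 × 720) = 0.930531
Series (chiller compressor and condenser-water pump): 0.805735 × 0.723250 = 0.582748
Parallel (chilled-water pump, cooling-tower fan, [0.582748], and control panel): 1 − (1 − 0.728476)(1 − 0.777245)(1 − 0.582748)(1 − 0.930531) = 0.9982

0.9982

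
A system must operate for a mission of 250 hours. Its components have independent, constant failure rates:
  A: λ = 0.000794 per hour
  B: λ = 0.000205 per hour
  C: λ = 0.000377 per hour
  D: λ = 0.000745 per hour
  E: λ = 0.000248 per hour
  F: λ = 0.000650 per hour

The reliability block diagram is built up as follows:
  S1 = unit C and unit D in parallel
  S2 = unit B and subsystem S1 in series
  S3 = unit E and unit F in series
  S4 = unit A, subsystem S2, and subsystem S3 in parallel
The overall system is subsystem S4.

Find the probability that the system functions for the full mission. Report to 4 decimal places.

0.9977

R(A) = exp(−0.000794 × 250) = 0.819960
R(B) = exp(−0.000205 × 250) = 0.950041
R(C) = exp(−0.000377 × 250) = 0.910055
R(D) = exp(−0.000745 × 250) = 0.830066
R(E) = exp(−0.000248 × 250) = 0.939883
R(F) = exp(−0.000650 × 250) = 0.850016
Parallel (C and D): 1 − (1 − 0.910055)(1 − 0.830066) = 0.984715
Series (B and [0.984715]): 0.950041 × 0.984715 = 0.935520
Series (E and F): 0.939883 × 0.850016 = 0.798916
Parallel (A, [0.935520], and [0.798916]): 1 − (1 − 0.819960)(1 − 0.935520)(1 − 0.798916) = 0.9977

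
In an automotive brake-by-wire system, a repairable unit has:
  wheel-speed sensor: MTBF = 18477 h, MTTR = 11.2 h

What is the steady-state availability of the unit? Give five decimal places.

A(wheel-speed sensor) = MTBF/(MTBF+MTTR) = 18477/(18477+11.2) = 0.99939

0.99939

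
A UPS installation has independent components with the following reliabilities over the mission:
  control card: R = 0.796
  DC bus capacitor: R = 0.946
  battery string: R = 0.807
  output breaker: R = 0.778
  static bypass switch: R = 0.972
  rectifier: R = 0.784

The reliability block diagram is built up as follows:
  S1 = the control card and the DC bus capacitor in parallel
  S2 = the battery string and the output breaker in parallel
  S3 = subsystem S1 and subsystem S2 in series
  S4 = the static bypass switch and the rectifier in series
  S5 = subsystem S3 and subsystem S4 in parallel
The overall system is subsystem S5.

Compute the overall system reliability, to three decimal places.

0.987

Parallel (control card and DC bus capacitor): 1 − (1 − 0.79600)(1 − 0.94600) = 0.98898
Parallel (battery string and output breaker): 1 − (1 − 0.80700)(1 − 0.77800) = 0.95715
Series ([0.98898] and [0.95715]): 0.98898 × 0.95715 = 0.94660
Series (static bypass switch and rectifier): 0.97200 × 0.78400 = 0.76205
Parallel ([0.94660] and [0.76205]): 1 − (1 − 0.94660)(1 − 0.76205) = 0.987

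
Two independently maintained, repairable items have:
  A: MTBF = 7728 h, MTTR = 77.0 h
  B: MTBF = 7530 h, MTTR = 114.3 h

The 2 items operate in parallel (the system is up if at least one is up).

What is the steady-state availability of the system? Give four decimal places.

0.9999

A(A) = MTBF/(MTBF+MTTR) = 7728/(7728+77.0) = 0.990135
A(B) = MTBF/(MTBF+MTTR) = 7530/(7530+114.3) = 0.985048
Parallel availability: 1 − (1 − 0.990135)(1 − 0.985048) = 0.9999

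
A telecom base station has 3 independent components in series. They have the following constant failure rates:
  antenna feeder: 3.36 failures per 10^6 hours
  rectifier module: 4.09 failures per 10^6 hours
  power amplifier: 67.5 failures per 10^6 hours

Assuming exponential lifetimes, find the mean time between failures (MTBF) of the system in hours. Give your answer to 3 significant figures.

Series of exponential components: λ_sys = Σ λ_i
λ_sys = 0.00000336 + 0.00000409 + 0.0000675 = 7.4950e-05 /h
MTBF = 1 / λ_sys = 13300 h

13300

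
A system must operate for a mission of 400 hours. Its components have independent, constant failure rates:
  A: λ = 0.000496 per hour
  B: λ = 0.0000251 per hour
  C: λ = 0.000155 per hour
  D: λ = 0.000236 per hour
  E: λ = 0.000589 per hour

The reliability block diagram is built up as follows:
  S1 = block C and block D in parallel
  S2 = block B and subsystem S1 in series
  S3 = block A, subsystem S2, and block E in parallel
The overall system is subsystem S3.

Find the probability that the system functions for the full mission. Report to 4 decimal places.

0.9994

R(A) = exp(−0.000496 × 400) = 0.820042
R(B) = exp(−0.0000251 × 400) = 0.990010
R(C) = exp(−0.000155 × 400) = 0.939883
R(D) = exp(−0.000236 × 400) = 0.909919
R(E) = exp(−0.000589 × 400) = 0.790097
Parallel (C and D): 1 − (1 − 0.939883)(1 − 0.909919) = 0.994585
Series (B and [0.994585]): 0.990010 × 0.994585 = 0.984649
Parallel (A, [0.984649], and E): 1 − (1 − 0.820042)(1 − 0.984649)(1 − 0.790097) = 0.9994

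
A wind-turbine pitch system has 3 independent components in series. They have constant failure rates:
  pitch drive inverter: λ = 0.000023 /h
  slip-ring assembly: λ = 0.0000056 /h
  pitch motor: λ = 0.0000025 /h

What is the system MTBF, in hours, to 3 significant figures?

Series of exponential components: λ_sys = Σ λ_i
λ_sys = 0.000023 + 0.0000056 + 0.0000025 = 3.1100e-05 /h
MTBF = 1 / λ_sys = 32200 h

32200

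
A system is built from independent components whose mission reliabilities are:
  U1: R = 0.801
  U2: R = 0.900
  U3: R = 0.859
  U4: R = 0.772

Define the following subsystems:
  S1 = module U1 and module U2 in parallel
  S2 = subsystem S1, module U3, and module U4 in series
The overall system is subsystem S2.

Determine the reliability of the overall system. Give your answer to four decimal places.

0.6500

Parallel (U1 and U2): 1 − (1 − 0.801000)(1 − 0.900000) = 0.980100
Series ([0.980100], U3, and U4): 0.980100 × 0.859000 × 0.772000 = 0.6500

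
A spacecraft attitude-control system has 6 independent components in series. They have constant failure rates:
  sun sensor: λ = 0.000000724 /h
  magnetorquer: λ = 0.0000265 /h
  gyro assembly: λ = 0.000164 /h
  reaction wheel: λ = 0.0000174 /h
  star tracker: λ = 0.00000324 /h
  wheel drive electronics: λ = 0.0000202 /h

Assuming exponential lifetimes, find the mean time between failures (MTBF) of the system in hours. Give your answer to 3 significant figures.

Series of exponential components: λ_sys = Σ λ_i
λ_sys = 0.000000724 + 0.0000265 + 0.000164 + 0.0000174 + 0.00000324 + 0.0000202 = 2.3206e-04 /h
MTBF = 1 / λ_sys = 4310 h

4310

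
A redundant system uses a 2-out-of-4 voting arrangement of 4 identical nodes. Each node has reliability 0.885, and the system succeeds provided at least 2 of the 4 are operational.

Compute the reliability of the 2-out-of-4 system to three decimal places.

0.994

R = Σ_{i=2}^{4} C(4,i) p^i (1−p)^{4−i} with p = 0.885
C(4,2)·0.885^2·0.115^2 = 0.06215
C(4,3)·0.885^3·0.115^1 = 0.31885
C(4,4)·0.885^4·0.115^0 = 0.61344
Sum = 0.994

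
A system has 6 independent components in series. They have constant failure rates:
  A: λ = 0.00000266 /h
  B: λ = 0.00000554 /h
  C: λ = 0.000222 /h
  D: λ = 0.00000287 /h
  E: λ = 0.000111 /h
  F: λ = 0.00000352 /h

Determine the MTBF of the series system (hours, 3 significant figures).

Series of exponential components: λ_sys = Σ λ_i
λ_sys = 0.00000266 + 0.00000554 + 0.000222 + 0.00000287 + 0.000111 + 0.00000352 = 3.4759e-04 /h
MTBF = 1 / λ_sys = 2880 h

2880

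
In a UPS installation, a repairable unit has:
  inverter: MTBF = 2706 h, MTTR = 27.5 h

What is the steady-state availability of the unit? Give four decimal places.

0.9899

A(inverter) = MTBF/(MTBF+MTTR) = 2706/(2706+27.5) = 0.9899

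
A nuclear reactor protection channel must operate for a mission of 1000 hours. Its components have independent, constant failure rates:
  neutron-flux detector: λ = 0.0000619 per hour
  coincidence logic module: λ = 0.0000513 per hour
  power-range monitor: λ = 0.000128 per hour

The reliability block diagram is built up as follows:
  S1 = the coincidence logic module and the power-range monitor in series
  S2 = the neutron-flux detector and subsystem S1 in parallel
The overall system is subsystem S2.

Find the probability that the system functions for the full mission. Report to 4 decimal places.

R(neutron-flux detector) = exp(−0.0000619 × 1000) = 0.939977
R(coincidence logic module) = exp(−0.0000513 × 1000) = 0.949994
R(power-range monitor) = exp(−0.000128 × 1000) = 0.879853
Series (coincidence logic module and power-range monitor): 0.949994 × 0.879853 = 0.835855
Parallel (neutron-flux detector and [0.835855]): 1 − (1 − 0.939977)(1 − 0.835855) = 0.9901

0.9901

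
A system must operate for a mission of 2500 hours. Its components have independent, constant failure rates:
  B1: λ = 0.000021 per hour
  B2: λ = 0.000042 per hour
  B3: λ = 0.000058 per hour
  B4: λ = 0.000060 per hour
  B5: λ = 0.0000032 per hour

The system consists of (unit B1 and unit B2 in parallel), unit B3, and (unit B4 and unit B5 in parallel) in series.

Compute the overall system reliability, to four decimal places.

0.8597

R(B1) = exp(−0.000021 × 2500) = 0.948854
R(B2) = exp(−0.000042 × 2500) = 0.900325
R(B3) = exp(−0.000058 × 2500) = 0.865022
R(B4) = exp(−0.000060 × 2500) = 0.860708
R(B5) = exp(−0.0000032 × 2500) = 0.992032
Parallel (B1 and B2): 1 − (1 − 0.948854)(1 − 0.900325) = 0.994902
Parallel (B4 and B5): 1 − (1 − 0.860708)(1 − 0.992032) = 0.998890
Series ([0.994902], B3, and [0.998890]): 0.994902 × 0.865022 × 0.998890 = 0.8597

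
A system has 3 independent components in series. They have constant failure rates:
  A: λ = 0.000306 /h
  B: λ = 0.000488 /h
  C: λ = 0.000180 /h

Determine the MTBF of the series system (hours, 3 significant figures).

Series of exponential components: λ_sys = Σ λ_i
λ_sys = 0.000306 + 0.000488 + 0.000180 = 9.7400e-04 /h
MTBF = 1 / λ_sys = 1030 h

1030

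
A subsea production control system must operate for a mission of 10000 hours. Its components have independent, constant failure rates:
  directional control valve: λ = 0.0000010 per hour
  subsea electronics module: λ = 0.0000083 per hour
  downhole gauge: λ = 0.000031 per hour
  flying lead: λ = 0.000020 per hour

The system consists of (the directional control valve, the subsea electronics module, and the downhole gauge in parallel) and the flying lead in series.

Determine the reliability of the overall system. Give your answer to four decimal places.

0.8186

R(directional control valve) = exp(−0.0000010 × 10000) = 0.990050
R(subsea electronics module) = exp(−0.0000083 × 10000) = 0.920351
R(downhole gauge) = exp(−0.000031 × 10000) = 0.733447
R(flying lead) = exp(−0.000020 × 10000) = 0.818731
Parallel (directional control valve, subsea electronics module, and downhole gauge): 1 − (1 − 0.990050)(1 − 0.920351)(1 − 0.733447) = 0.999789
Series ([0.999789] and flying lead): 0.999789 × 0.818731 = 0.8186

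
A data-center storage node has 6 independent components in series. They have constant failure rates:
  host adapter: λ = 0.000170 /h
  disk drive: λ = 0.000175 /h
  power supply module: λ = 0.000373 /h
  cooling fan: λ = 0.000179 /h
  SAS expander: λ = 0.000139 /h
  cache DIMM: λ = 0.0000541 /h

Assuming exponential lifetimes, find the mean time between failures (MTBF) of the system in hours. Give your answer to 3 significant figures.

917

Series of exponential components: λ_sys = Σ λ_i
λ_sys = 0.000170 + 0.000175 + 0.000373 + 0.000179 + 0.000139 + 0.0000541 = 1.0901e-03 /h
MTBF = 1 / λ_sys = 917 h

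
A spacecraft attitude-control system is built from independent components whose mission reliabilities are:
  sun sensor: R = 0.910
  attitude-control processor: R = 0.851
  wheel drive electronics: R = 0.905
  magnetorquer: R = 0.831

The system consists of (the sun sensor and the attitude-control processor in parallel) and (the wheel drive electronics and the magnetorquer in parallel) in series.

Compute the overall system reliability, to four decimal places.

Parallel (sun sensor and attitude-control processor): 1 − (1 − 0.910000)(1 − 0.851000) = 0.986590
Parallel (wheel drive electronics and magnetorquer): 1 − (1 − 0.905000)(1 − 0.831000) = 0.983945
Series ([0.986590] and [0.983945]): 0.986590 × 0.983945 = 0.9708

0.9708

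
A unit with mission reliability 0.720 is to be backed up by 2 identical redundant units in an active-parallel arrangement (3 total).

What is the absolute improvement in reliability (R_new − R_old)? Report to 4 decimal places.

0.2580

R_before = 0.720
R_after = 1 − (1 − 0.720)^3 = 0.9780
ΔR = 0.9780 − 0.720 = 0.2580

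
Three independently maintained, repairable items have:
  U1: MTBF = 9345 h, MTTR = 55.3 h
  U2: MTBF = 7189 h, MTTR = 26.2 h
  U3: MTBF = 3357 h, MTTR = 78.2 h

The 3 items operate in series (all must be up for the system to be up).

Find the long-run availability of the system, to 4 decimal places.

0.9680

A(U1) = MTBF/(MTBF+MTTR) = 9345/(9345+55.3) = 0.994117
A(U2) = MTBF/(MTBF+MTTR) = 7189/(7189+26.2) = 0.996369
A(U3) = MTBF/(MTBF+MTTR) = 3357/(3357+78.2) = 0.977236
Series availability: 0.994117 × 0.996369 × 0.977236 = 0.9680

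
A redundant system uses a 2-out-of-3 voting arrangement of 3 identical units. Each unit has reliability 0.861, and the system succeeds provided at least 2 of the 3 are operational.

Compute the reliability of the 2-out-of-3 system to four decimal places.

R = Σ_{i=2}^{3} C(3,i) p^i (1−p)^{3−i} with p = 0.861
C(3,2)·0.861^2·0.139^1 = 0.309131
C(3,3)·0.861^3·0.139^0 = 0.638277
Sum = 0.9474

0.9474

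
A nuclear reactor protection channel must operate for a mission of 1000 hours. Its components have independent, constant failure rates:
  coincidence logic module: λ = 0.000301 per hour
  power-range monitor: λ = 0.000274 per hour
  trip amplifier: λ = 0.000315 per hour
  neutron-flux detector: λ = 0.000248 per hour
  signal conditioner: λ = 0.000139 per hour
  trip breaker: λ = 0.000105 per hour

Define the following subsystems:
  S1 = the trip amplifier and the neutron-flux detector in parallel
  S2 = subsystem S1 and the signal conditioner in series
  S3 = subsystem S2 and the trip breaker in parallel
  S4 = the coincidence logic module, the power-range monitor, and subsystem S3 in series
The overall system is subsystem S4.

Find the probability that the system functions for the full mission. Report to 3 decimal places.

R(coincidence logic module) = exp(−0.000301 × 1000) = 0.74008
R(power-range monitor) = exp(−0.000274 × 1000) = 0.76033
R(trip amplifier) = exp(−0.000315 × 1000) = 0.72979
R(neutron-flux detector) = exp(−0.000248 × 1000) = 0.78036
R(signal conditioner) = exp(−0.000139 × 1000) = 0.87023
R(trip breaker) = exp(−0.000105 × 1000) = 0.90032
Parallel (trip amplifier and neutron-flux detector): 1 − (1 − 0.72979)(1 − 0.78036) = 0.94065
Series ([0.94065] and signal conditioner): 0.94065 × 0.87023 = 0.81858
Parallel ([0.81858] and trip breaker): 1 − (1 − 0.81858)(1 − 0.90032) = 0.98192
Series (coincidence logic module, power-range monitor, and [0.98192]): 0.74008 × 0.76033 × 0.98192 = 0.553

0.553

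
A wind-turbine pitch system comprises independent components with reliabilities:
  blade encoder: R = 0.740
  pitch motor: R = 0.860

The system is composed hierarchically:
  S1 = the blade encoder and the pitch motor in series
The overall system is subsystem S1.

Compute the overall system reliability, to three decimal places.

Series (blade encoder and pitch motor): 0.74000 × 0.86000 = 0.636

0.636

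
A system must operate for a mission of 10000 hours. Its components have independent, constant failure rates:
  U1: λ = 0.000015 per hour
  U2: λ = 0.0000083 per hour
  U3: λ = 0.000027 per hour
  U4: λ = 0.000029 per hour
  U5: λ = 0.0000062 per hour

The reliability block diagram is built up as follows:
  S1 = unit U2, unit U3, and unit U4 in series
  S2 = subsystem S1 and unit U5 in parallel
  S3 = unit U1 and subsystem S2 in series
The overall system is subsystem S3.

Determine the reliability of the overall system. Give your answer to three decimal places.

R(U1) = exp(−0.000015 × 10000) = 0.86071
R(U2) = exp(−0.0000083 × 10000) = 0.92035
R(U3) = exp(−0.000027 × 10000) = 0.76338
R(U4) = exp(−0.000029 × 10000) = 0.74826
R(U5) = exp(−0.0000062 × 10000) = 0.93988
Series (U2, U3, and U4): 0.92035 × 0.76338 × 0.74826 = 0.52571
Parallel ([0.52571] and U5): 1 − (1 − 0.52571)(1 − 0.93988) = 0.97149
Series (U1 and [0.97149]): 0.86071 × 0.97149 = 0.836

0.836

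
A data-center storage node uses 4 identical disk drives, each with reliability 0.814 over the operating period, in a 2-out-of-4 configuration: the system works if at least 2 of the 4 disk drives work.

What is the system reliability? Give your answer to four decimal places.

0.9779

R = Σ_{i=2}^{4} C(4,i) p^i (1−p)^{4−i} with p = 0.814
C(4,2)·0.814^2·0.186^2 = 0.137539
C(4,3)·0.814^3·0.186^1 = 0.401279
C(4,4)·0.814^4·0.186^0 = 0.439033
Sum = 0.9779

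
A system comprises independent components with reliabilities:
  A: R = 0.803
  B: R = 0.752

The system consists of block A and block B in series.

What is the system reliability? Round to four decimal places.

0.6039

Series (A and B): 0.803000 × 0.752000 = 0.6039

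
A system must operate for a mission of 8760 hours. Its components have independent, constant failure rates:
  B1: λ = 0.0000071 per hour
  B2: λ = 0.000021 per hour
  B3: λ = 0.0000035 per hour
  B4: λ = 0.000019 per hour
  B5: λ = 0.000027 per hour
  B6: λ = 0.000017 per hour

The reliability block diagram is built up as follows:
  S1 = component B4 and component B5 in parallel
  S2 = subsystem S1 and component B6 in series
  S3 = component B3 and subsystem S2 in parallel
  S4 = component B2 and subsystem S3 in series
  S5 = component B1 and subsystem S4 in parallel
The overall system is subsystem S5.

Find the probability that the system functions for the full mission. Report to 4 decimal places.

R(B1) = exp(−0.0000071 × 8760) = 0.939699
R(B2) = exp(−0.000021 × 8760) = 0.831969
R(B3) = exp(−0.0000035 × 8760) = 0.969805
R(B4) = exp(−0.000019 × 8760) = 0.846674
R(B5) = exp(−0.000027 × 8760) = 0.789370
R(B6) = exp(−0.000017 × 8760) = 0.861638
Parallel (B4 and B5): 1 − (1 − 0.846674)(1 − 0.789370) = 0.967705
Series ([0.967705] and B6): 0.967705 × 0.861638 = 0.833811
Parallel (B3 and [0.833811]): 1 − (1 − 0.969805)(1 − 0.833811) = 0.994982
Series (B2 and [0.994982]): 0.831969 × 0.994982 = 0.827794
Parallel (B1 and [0.827794]): 1 − (1 − 0.939699)(1 − 0.827794) = 0.9896

0.9896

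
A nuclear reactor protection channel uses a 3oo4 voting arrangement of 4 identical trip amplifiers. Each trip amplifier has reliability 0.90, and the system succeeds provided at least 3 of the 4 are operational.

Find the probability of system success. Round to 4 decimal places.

0.9477

R = Σ_{i=3}^{4} C(4,i) p^i (1−p)^{4−i} with p = 0.90
C(4,3)·0.90^3·0.10^1 = 0.291600
C(4,4)·0.90^4·0.10^0 = 0.656100
Sum = 0.9477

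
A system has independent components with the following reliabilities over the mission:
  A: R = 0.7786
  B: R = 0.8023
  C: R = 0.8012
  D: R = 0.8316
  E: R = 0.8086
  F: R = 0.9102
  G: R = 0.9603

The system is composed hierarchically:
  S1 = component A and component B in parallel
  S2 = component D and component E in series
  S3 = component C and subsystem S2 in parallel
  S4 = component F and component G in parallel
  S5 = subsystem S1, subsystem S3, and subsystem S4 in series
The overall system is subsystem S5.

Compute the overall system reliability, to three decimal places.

0.891

Parallel (A and B): 1 − (1 − 0.77860)(1 − 0.80230) = 0.95623
Series (D and E): 0.83160 × 0.80860 = 0.67243
Parallel (C and [0.67243]): 1 − (1 − 0.80120)(1 − 0.67243) = 0.93488
Parallel (F and G): 1 − (1 − 0.91020)(1 − 0.96030) = 0.99643
Series ([0.95623], [0.93488], and [0.99643]): 0.95623 × 0.93488 × 0.99643 = 0.891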